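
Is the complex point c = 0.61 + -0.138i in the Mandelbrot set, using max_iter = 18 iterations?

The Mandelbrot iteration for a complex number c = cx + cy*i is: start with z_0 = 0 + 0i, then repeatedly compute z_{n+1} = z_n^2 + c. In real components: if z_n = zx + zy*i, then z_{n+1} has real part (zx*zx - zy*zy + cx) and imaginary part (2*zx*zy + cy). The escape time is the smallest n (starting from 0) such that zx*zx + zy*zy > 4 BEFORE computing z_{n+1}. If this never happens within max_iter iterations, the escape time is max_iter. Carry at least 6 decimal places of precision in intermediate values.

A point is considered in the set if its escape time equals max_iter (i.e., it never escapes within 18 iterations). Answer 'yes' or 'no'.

Answer: no

Derivation:
z_0 = 0 + 0i, c = 0.6100 + -0.1380i
Iter 1: z = 0.6100 + -0.1380i, |z|^2 = 0.3911
Iter 2: z = 0.9631 + -0.3064i, |z|^2 = 1.0213
Iter 3: z = 1.4436 + -0.7281i, |z|^2 = 2.6141
Iter 4: z = 2.1639 + -2.2402i, |z|^2 = 9.7009
Escaped at iteration 4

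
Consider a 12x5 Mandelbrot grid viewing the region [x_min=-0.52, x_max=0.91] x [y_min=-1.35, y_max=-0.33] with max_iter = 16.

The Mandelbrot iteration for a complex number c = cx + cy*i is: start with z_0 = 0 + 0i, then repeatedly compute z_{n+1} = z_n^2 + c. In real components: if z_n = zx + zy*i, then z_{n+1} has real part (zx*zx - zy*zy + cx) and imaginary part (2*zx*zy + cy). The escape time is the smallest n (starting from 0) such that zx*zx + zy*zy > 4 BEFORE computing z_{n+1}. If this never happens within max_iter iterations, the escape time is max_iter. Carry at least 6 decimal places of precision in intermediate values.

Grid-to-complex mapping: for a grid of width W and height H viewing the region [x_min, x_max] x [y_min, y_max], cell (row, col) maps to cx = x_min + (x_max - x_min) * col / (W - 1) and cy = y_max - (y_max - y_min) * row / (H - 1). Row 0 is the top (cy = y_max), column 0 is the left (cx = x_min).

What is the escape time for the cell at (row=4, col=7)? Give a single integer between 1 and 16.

z_0 = 0 + 0i, c = 0.3900 + -1.3500i
Iter 1: z = 0.3900 + -1.3500i, |z|^2 = 1.9746
Iter 2: z = -1.2804 + -2.4030i, |z|^2 = 7.4138
Escaped at iteration 2

Answer: 2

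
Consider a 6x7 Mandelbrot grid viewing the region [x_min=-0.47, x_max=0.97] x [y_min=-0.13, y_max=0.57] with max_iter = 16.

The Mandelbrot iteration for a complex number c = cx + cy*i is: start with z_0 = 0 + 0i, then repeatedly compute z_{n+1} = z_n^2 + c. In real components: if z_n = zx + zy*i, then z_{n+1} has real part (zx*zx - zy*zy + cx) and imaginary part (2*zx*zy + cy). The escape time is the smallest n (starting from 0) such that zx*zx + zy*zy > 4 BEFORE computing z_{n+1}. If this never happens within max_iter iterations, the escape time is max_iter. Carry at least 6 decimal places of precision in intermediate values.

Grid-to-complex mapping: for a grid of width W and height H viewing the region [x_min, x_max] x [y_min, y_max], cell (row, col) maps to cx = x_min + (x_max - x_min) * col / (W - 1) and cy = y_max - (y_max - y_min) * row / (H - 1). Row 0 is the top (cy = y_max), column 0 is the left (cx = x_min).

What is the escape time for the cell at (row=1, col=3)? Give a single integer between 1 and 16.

z_0 = 0 + 0i, c = 0.3940 + 0.4533i
Iter 1: z = 0.3940 + 0.4533i, |z|^2 = 0.3607
Iter 2: z = 0.3437 + 0.8106i, |z|^2 = 0.7752
Iter 3: z = -0.1449 + 1.0106i, |z|^2 = 1.0422
Iter 4: z = -0.6062 + 0.1606i, |z|^2 = 0.3933
Iter 5: z = 0.7357 + 0.2587i, |z|^2 = 0.6082
Iter 6: z = 0.8684 + 0.8340i, |z|^2 = 1.4496
Iter 7: z = 0.4526 + 1.9018i, |z|^2 = 3.8216
Iter 8: z = -3.0178 + 2.1750i, |z|^2 = 13.8375
Escaped at iteration 8

Answer: 8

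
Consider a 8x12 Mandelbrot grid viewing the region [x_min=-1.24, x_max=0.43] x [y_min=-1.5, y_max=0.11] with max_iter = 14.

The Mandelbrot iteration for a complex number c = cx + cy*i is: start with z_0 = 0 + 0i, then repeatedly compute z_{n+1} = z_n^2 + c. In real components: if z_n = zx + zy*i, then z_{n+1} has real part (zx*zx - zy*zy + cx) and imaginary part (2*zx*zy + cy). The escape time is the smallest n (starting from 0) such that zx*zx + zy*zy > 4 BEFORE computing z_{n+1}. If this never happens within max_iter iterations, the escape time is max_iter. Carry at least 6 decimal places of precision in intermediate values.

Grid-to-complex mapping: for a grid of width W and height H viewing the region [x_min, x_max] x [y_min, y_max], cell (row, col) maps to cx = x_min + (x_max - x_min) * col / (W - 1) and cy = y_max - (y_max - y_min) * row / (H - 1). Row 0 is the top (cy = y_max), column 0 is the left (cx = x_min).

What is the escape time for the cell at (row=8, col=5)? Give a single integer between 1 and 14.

z_0 = 0 + 0i, c = -0.0471 + -1.0609i
Iter 1: z = -0.0471 + -1.0609i, |z|^2 = 1.1278
Iter 2: z = -1.1704 + -0.9609i, |z|^2 = 2.2932
Iter 3: z = 0.3995 + 1.1884i, |z|^2 = 1.5719
Iter 4: z = -1.2999 + -0.1113i, |z|^2 = 1.7020
Iter 5: z = 1.6301 + -0.7715i, |z|^2 = 3.2524
Iter 6: z = 2.0149 + -3.5761i, |z|^2 = 16.8480
Escaped at iteration 6

Answer: 6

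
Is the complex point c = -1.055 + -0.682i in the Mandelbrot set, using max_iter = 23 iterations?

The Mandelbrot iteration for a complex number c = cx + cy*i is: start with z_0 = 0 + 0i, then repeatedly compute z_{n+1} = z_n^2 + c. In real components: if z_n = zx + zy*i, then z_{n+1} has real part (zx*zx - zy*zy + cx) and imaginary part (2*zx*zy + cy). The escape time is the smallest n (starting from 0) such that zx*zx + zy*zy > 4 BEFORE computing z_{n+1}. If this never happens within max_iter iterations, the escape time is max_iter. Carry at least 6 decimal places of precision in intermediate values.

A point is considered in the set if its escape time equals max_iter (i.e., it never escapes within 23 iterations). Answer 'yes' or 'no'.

z_0 = 0 + 0i, c = -1.0550 + -0.6820i
Iter 1: z = -1.0550 + -0.6820i, |z|^2 = 1.5781
Iter 2: z = -0.4071 + 0.7570i, |z|^2 = 0.7388
Iter 3: z = -1.4623 + -1.2984i, |z|^2 = 3.8242
Iter 4: z = -0.6023 + 3.1153i, |z|^2 = 10.0680
Escaped at iteration 4

Answer: no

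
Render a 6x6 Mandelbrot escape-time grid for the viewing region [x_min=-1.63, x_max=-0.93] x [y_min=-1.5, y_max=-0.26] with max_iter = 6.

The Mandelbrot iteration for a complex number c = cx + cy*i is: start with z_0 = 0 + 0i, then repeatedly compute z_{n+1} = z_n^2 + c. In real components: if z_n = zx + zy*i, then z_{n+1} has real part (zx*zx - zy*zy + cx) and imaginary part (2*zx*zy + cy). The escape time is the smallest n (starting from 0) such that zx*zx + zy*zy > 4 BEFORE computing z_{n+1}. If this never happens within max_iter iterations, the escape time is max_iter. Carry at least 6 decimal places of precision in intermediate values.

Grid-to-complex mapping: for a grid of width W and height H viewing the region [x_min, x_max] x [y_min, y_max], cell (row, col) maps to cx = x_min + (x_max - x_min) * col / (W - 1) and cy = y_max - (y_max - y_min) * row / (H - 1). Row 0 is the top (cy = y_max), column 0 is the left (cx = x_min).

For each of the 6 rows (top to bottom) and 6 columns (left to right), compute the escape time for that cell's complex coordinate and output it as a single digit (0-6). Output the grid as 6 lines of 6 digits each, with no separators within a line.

(row=0, col=0): c = -1.6300 + -0.2600i → escape time 4
(row=0, col=1): c = -1.4900 + -0.2600i → escape time 5
(row=0, col=2): c = -1.3500 + -0.2600i → escape time 6
(row=0, col=3): c = -1.2100 + -0.2600i → escape time 6
(row=0, col=4): c = -1.0700 + -0.2600i → escape time 6
(row=0, col=5): c = -0.9300 + -0.2600i → escape time 6
(row=1, col=0): c = -1.6300 + -0.5080i → escape time 3
(row=1, col=1): c = -1.4900 + -0.5080i → escape time 3
(row=1, col=2): c = -1.3500 + -0.5080i → escape time 3
(row=1, col=3): c = -1.2100 + -0.5080i → escape time 5
(row=1, col=4): c = -1.0700 + -0.5080i → escape time 5
(row=1, col=5): c = -0.9300 + -0.5080i → escape time 5
(row=2, col=0): c = -1.6300 + -0.7560i → escape time 3
(row=2, col=1): c = -1.4900 + -0.7560i → escape time 3
(row=2, col=2): c = -1.3500 + -0.7560i → escape time 3
(row=2, col=3): c = -1.2100 + -0.7560i → escape time 3
(row=2, col=4): c = -1.0700 + -0.7560i → escape time 3
(row=2, col=5): c = -0.9300 + -0.7560i → escape time 4
(row=3, col=0): c = -1.6300 + -1.0040i → escape time 2
(row=3, col=1): c = -1.4900 + -1.0040i → escape time 2
(row=3, col=2): c = -1.3500 + -1.0040i → escape time 3
(row=3, col=3): c = -1.2100 + -1.0040i → escape time 3
(row=3, col=4): c = -1.0700 + -1.0040i → escape time 3
(row=3, col=5): c = -0.9300 + -1.0040i → escape time 3
(row=4, col=0): c = -1.6300 + -1.2520i → escape time 1
(row=4, col=1): c = -1.4900 + -1.2520i → escape time 2
(row=4, col=2): c = -1.3500 + -1.2520i → escape time 2
(row=4, col=3): c = -1.2100 + -1.2520i → escape time 2
(row=4, col=4): c = -1.0700 + -1.2520i → escape time 2
(row=4, col=5): c = -0.9300 + -1.2520i → escape time 3
(row=5, col=0): c = -1.6300 + -1.5000i → escape time 1
(row=5, col=1): c = -1.4900 + -1.5000i → escape time 1
(row=5, col=2): c = -1.3500 + -1.5000i → escape time 1
(row=5, col=3): c = -1.2100 + -1.5000i → escape time 2
(row=5, col=4): c = -1.0700 + -1.5000i → escape time 2
(row=5, col=5): c = -0.9300 + -1.5000i → escape time 2

Answer: 456666
333555
333334
223333
122223
111222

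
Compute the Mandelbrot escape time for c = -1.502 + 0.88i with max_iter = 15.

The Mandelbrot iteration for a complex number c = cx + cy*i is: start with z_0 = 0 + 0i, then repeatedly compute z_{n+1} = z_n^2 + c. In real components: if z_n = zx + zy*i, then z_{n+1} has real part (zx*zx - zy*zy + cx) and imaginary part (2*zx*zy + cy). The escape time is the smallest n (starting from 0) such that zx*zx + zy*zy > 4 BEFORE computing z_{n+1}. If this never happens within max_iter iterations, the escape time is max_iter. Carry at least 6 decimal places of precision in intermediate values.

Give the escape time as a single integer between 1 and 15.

z_0 = 0 + 0i, c = -1.5020 + 0.8800i
Iter 1: z = -1.5020 + 0.8800i, |z|^2 = 3.0304
Iter 2: z = -0.0204 + -1.7635i, |z|^2 = 3.1104
Iter 3: z = -4.6116 + 0.9519i, |z|^2 = 22.1729
Escaped at iteration 3

Answer: 3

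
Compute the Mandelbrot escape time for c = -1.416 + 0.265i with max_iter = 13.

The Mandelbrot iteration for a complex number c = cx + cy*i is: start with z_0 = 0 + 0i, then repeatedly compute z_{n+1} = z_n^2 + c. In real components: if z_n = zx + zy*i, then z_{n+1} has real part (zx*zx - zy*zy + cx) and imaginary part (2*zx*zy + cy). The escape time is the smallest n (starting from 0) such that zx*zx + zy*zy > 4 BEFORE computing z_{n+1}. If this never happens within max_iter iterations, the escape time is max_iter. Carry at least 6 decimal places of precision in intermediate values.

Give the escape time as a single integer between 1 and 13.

z_0 = 0 + 0i, c = -1.4160 + 0.2650i
Iter 1: z = -1.4160 + 0.2650i, |z|^2 = 2.0753
Iter 2: z = 0.5188 + -0.4855i, |z|^2 = 0.5049
Iter 3: z = -1.3825 + -0.2388i, |z|^2 = 1.9683
Iter 4: z = 0.4383 + 0.9252i, |z|^2 = 1.0481
Iter 5: z = -2.0799 + 1.0760i, |z|^2 = 5.4836
Escaped at iteration 5

Answer: 5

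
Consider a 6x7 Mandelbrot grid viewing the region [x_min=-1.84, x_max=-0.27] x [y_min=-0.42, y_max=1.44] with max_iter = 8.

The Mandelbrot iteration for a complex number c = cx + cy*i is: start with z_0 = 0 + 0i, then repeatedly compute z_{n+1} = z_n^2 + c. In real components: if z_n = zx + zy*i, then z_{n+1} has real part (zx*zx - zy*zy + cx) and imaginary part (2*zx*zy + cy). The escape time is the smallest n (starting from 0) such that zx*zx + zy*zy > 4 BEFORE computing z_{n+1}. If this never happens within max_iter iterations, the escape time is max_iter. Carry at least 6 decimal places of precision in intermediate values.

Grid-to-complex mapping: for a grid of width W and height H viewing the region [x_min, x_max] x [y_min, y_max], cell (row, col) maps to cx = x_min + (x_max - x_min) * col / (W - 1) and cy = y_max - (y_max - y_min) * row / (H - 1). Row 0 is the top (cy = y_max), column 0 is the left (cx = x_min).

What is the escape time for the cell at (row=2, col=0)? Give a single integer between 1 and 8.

z_0 = 0 + 0i, c = -1.8400 + 0.8200i
Iter 1: z = -1.8400 + 0.8200i, |z|^2 = 4.0580
Escaped at iteration 1

Answer: 1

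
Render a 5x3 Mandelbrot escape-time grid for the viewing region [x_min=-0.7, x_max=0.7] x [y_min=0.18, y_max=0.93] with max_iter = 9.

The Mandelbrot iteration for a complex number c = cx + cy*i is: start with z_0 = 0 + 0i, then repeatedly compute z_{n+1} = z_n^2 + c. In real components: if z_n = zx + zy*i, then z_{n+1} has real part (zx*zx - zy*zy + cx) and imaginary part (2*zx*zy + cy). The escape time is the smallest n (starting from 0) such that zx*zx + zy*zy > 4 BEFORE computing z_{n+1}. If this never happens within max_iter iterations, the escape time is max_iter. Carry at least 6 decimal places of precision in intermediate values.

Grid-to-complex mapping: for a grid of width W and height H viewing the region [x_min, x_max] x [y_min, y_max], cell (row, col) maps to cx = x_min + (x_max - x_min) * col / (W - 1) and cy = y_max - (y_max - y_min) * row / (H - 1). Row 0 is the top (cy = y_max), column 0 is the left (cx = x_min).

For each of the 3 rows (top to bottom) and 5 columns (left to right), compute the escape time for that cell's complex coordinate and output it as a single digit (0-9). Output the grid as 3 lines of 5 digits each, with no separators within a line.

(row=0, col=0): c = -0.7000 + 0.9300i → escape time 4
(row=0, col=1): c = -0.3500 + 0.9300i → escape time 5
(row=0, col=2): c = 0.0000 + 0.9300i → escape time 7
(row=0, col=3): c = 0.3500 + 0.9300i → escape time 3
(row=0, col=4): c = 0.7000 + 0.9300i → escape time 2
(row=1, col=0): c = -0.7000 + 0.5550i → escape time 6
(row=1, col=1): c = -0.3500 + 0.5550i → escape time 9
(row=1, col=2): c = 0.0000 + 0.5550i → escape time 9
(row=1, col=3): c = 0.3500 + 0.5550i → escape time 9
(row=1, col=4): c = 0.7000 + 0.5550i → escape time 3
(row=2, col=0): c = -0.7000 + 0.1800i → escape time 9
(row=2, col=1): c = -0.3500 + 0.1800i → escape time 9
(row=2, col=2): c = 0.0000 + 0.1800i → escape time 9
(row=2, col=3): c = 0.3500 + 0.1800i → escape time 9
(row=2, col=4): c = 0.7000 + 0.1800i → escape time 3

Answer: 45732
69993
99993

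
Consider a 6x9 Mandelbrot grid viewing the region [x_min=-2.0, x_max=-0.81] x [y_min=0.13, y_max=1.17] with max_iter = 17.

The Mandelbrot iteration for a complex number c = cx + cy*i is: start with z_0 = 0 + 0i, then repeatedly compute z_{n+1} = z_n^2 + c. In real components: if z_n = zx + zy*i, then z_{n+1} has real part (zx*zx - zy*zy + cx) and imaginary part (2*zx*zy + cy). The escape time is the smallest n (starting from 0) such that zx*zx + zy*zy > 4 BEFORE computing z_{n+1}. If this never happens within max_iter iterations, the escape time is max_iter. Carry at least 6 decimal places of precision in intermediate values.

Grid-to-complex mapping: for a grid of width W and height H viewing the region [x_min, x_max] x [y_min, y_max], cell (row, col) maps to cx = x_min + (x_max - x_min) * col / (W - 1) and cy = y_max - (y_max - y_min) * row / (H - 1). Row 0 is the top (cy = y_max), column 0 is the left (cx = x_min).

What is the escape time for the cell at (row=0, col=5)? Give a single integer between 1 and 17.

z_0 = 0 + 0i, c = -0.8100 + 1.1700i
Iter 1: z = -0.8100 + 1.1700i, |z|^2 = 2.0250
Iter 2: z = -1.5228 + -0.7254i, |z|^2 = 2.8451
Iter 3: z = 0.9827 + 3.3793i, |z|^2 = 12.3852
Escaped at iteration 3

Answer: 3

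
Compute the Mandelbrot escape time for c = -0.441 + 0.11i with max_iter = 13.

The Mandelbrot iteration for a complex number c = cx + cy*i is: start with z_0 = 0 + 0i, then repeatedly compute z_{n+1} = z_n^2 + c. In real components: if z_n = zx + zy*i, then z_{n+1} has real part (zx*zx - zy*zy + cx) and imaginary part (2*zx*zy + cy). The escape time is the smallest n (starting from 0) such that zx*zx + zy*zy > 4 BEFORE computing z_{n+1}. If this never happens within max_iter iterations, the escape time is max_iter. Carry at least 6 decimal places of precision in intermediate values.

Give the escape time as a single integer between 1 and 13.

z_0 = 0 + 0i, c = -0.4410 + 0.1100i
Iter 1: z = -0.4410 + 0.1100i, |z|^2 = 0.2066
Iter 2: z = -0.2586 + 0.0130i, |z|^2 = 0.0671
Iter 3: z = -0.3743 + 0.1033i, |z|^2 = 0.1508
Iter 4: z = -0.3116 + 0.0327i, |z|^2 = 0.0981
Iter 5: z = -0.3450 + 0.0896i, |z|^2 = 0.1270
Iter 6: z = -0.3300 + 0.0482i, |z|^2 = 0.1112
Iter 7: z = -0.3344 + 0.0782i, |z|^2 = 0.1179
Iter 8: z = -0.3353 + 0.0577i, |z|^2 = 0.1157
Iter 9: z = -0.3319 + 0.0713i, |z|^2 = 0.1152
Iter 10: z = -0.3359 + 0.0627i, |z|^2 = 0.1168
Iter 11: z = -0.3321 + 0.0679i, |z|^2 = 0.1149
Iter 12: z = -0.3353 + 0.0649i, |z|^2 = 0.1167

Answer: 13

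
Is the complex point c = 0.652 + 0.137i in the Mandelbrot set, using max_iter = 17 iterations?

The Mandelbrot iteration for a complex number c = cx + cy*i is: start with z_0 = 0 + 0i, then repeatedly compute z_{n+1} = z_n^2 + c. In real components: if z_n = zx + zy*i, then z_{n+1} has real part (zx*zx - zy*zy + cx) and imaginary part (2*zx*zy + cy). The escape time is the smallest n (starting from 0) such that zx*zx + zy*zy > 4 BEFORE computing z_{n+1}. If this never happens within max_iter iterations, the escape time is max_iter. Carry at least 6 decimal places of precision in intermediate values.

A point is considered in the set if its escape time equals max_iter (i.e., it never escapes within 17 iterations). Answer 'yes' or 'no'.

z_0 = 0 + 0i, c = 0.6520 + 0.1370i
Iter 1: z = 0.6520 + 0.1370i, |z|^2 = 0.4439
Iter 2: z = 1.0583 + 0.3156i, |z|^2 = 1.2197
Iter 3: z = 1.6724 + 0.8051i, |z|^2 = 3.4453
Iter 4: z = 2.8008 + 2.8300i, |z|^2 = 15.8538
Escaped at iteration 4

Answer: no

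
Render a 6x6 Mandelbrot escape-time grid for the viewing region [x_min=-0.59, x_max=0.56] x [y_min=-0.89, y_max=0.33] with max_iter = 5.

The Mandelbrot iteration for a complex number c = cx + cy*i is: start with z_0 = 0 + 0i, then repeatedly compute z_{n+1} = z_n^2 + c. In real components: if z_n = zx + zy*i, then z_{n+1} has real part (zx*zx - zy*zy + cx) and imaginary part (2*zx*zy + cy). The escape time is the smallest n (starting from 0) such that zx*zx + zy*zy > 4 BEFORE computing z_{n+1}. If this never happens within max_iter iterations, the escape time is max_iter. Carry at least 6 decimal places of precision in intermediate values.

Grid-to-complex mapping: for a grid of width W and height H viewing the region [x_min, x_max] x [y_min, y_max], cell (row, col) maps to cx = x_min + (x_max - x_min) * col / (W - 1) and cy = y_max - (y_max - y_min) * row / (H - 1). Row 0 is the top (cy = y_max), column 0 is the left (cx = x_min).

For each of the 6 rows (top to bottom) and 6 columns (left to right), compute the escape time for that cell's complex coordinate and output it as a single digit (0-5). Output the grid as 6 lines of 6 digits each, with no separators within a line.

(row=0, col=0): c = -0.5900 + 0.3300i → escape time 5
(row=0, col=1): c = -0.3600 + 0.3300i → escape time 5
(row=0, col=2): c = -0.1300 + 0.3300i → escape time 5
(row=0, col=3): c = 0.1000 + 0.3300i → escape time 5
(row=0, col=4): c = 0.3300 + 0.3300i → escape time 5
(row=0, col=5): c = 0.5600 + 0.3300i → escape time 4
(row=1, col=0): c = -0.5900 + 0.0860i → escape time 5
(row=1, col=1): c = -0.3600 + 0.0860i → escape time 5
(row=1, col=2): c = -0.1300 + 0.0860i → escape time 5
(row=1, col=3): c = 0.1000 + 0.0860i → escape time 5
(row=1, col=4): c = 0.3300 + 0.0860i → escape time 5
(row=1, col=5): c = 0.5600 + 0.0860i → escape time 4
(row=2, col=0): c = -0.5900 + -0.1580i → escape time 5
(row=2, col=1): c = -0.3600 + -0.1580i → escape time 5
(row=2, col=2): c = -0.1300 + -0.1580i → escape time 5
(row=2, col=3): c = 0.1000 + -0.1580i → escape time 5
(row=2, col=4): c = 0.3300 + -0.1580i → escape time 5
(row=2, col=5): c = 0.5600 + -0.1580i → escape time 4
(row=3, col=0): c = -0.5900 + -0.4020i → escape time 5
(row=3, col=1): c = -0.3600 + -0.4020i → escape time 5
(row=3, col=2): c = -0.1300 + -0.4020i → escape time 5
(row=3, col=3): c = 0.1000 + -0.4020i → escape time 5
(row=3, col=4): c = 0.3300 + -0.4020i → escape time 5
(row=3, col=5): c = 0.5600 + -0.4020i → escape time 4
(row=4, col=0): c = -0.5900 + -0.6460i → escape time 5
(row=4, col=1): c = -0.3600 + -0.6460i → escape time 5
(row=4, col=2): c = -0.1300 + -0.6460i → escape time 5
(row=4, col=3): c = 0.1000 + -0.6460i → escape time 5
(row=4, col=4): c = 0.3300 + -0.6460i → escape time 5
(row=4, col=5): c = 0.5600 + -0.6460i → escape time 3
(row=5, col=0): c = -0.5900 + -0.8900i → escape time 4
(row=5, col=1): c = -0.3600 + -0.8900i → escape time 5
(row=5, col=2): c = -0.1300 + -0.8900i → escape time 5
(row=5, col=3): c = 0.1000 + -0.8900i → escape time 5
(row=5, col=4): c = 0.3300 + -0.8900i → escape time 4
(row=5, col=5): c = 0.5600 + -0.8900i → escape time 3

Answer: 555554
555554
555554
555554
555553
455543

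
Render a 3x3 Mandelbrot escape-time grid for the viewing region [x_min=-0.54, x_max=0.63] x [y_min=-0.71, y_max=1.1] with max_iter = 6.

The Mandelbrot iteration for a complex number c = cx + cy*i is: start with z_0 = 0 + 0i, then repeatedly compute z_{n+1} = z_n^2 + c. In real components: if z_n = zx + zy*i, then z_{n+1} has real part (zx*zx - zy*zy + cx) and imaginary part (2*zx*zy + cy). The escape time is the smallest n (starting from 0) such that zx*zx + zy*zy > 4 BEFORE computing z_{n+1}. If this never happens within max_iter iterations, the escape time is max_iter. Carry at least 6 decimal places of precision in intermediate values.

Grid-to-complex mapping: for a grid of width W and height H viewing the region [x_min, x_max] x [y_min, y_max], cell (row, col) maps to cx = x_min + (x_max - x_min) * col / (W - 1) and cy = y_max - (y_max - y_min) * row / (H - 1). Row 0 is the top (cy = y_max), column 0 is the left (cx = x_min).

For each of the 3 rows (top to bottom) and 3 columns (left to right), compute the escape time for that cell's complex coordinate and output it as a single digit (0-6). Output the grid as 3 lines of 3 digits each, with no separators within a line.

Answer: 342
664
663

Derivation:
(row=0, col=0): c = -0.5400 + 1.1000i → escape time 3
(row=0, col=1): c = 0.0450 + 1.1000i → escape time 4
(row=0, col=2): c = 0.6300 + 1.1000i → escape time 2
(row=1, col=0): c = -0.5400 + 0.1950i → escape time 6
(row=1, col=1): c = 0.0450 + 0.1950i → escape time 6
(row=1, col=2): c = 0.6300 + 0.1950i → escape time 4
(row=2, col=0): c = -0.5400 + -0.7100i → escape time 6
(row=2, col=1): c = 0.0450 + -0.7100i → escape time 6
(row=2, col=2): c = 0.6300 + -0.7100i → escape time 3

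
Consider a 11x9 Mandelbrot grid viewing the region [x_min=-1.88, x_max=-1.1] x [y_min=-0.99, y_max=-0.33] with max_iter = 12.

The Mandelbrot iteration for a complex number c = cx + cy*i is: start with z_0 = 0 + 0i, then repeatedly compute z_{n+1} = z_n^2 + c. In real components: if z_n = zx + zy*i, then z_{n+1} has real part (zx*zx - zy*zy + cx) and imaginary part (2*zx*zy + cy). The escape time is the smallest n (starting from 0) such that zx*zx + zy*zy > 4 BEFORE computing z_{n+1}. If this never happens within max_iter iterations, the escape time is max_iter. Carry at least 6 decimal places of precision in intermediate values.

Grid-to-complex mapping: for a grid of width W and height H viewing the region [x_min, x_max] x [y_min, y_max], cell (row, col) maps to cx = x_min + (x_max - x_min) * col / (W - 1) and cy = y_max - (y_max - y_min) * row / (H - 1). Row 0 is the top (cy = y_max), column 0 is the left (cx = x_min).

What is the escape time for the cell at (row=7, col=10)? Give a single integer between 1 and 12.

z_0 = 0 + 0i, c = -1.1000 + -0.9075i
Iter 1: z = -1.1000 + -0.9075i, |z|^2 = 2.0336
Iter 2: z = -0.7136 + 1.0890i, |z|^2 = 1.6951
Iter 3: z = -1.7768 + -2.4616i, |z|^2 = 9.2165
Escaped at iteration 3

Answer: 3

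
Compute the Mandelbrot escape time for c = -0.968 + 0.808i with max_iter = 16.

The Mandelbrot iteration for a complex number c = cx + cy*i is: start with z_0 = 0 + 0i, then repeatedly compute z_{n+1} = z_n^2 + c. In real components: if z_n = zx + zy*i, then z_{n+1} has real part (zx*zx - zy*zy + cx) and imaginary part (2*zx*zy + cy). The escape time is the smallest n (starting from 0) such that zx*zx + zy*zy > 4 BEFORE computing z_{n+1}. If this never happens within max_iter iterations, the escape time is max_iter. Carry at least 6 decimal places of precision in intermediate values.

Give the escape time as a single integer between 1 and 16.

z_0 = 0 + 0i, c = -0.9680 + 0.8080i
Iter 1: z = -0.9680 + 0.8080i, |z|^2 = 1.5899
Iter 2: z = -0.6838 + -0.7563i, |z|^2 = 1.0396
Iter 3: z = -1.0723 + 1.8424i, |z|^2 = 4.5442
Escaped at iteration 3

Answer: 3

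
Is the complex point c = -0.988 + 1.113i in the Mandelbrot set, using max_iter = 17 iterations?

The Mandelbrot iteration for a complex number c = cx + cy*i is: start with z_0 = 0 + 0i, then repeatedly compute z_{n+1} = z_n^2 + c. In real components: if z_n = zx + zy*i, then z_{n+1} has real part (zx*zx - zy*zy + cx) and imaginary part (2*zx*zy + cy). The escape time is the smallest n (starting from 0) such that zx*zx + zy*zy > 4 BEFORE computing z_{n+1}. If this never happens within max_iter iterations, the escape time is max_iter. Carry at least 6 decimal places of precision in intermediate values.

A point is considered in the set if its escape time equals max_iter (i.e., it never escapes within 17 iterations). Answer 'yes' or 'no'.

z_0 = 0 + 0i, c = -0.9880 + 1.1130i
Iter 1: z = -0.9880 + 1.1130i, |z|^2 = 2.2149
Iter 2: z = -1.2506 + -1.0863i, |z|^2 = 2.7441
Iter 3: z = -0.6040 + 3.8301i, |z|^2 = 15.0343
Escaped at iteration 3

Answer: no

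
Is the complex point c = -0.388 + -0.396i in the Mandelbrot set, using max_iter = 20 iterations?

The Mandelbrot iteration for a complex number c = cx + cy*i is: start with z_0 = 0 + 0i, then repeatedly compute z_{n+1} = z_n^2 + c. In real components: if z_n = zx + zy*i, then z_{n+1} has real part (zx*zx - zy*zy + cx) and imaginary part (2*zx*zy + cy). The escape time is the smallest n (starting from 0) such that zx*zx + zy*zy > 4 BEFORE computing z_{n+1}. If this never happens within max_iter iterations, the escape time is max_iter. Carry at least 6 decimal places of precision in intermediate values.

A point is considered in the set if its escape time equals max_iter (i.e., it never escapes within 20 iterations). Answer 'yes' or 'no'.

z_0 = 0 + 0i, c = -0.3880 + -0.3960i
Iter 1: z = -0.3880 + -0.3960i, |z|^2 = 0.3074
Iter 2: z = -0.3943 + -0.0887i, |z|^2 = 0.1633
Iter 3: z = -0.2404 + -0.3261i, |z|^2 = 0.1641
Iter 4: z = -0.4365 + -0.2392i, |z|^2 = 0.2478
Iter 5: z = -0.2547 + -0.1872i, |z|^2 = 0.0999
Iter 6: z = -0.3582 + -0.3007i, |z|^2 = 0.2187
Iter 7: z = -0.3501 + -0.1806i, |z|^2 = 0.1552
Iter 8: z = -0.2980 + -0.2695i, |z|^2 = 0.1615
Iter 9: z = -0.3718 + -0.2353i, |z|^2 = 0.1936
Iter 10: z = -0.3051 + -0.2210i, |z|^2 = 0.1419
Iter 11: z = -0.3437 + -0.2611i, |z|^2 = 0.1863
Iter 12: z = -0.3380 + -0.2165i, |z|^2 = 0.1611
Iter 13: z = -0.3206 + -0.2496i, |z|^2 = 0.1651
Iter 14: z = -0.3475 + -0.2359i, |z|^2 = 0.1764
Iter 15: z = -0.3229 + -0.2320i, |z|^2 = 0.1581
Iter 16: z = -0.3376 + -0.2462i, |z|^2 = 0.1746
Iter 17: z = -0.3346 + -0.2298i, |z|^2 = 0.1648
Iter 18: z = -0.3288 + -0.2422i, |z|^2 = 0.1668
Iter 19: z = -0.3385 + -0.2367i, |z|^2 = 0.1706
Did not escape in 20 iterations → in set

Answer: yes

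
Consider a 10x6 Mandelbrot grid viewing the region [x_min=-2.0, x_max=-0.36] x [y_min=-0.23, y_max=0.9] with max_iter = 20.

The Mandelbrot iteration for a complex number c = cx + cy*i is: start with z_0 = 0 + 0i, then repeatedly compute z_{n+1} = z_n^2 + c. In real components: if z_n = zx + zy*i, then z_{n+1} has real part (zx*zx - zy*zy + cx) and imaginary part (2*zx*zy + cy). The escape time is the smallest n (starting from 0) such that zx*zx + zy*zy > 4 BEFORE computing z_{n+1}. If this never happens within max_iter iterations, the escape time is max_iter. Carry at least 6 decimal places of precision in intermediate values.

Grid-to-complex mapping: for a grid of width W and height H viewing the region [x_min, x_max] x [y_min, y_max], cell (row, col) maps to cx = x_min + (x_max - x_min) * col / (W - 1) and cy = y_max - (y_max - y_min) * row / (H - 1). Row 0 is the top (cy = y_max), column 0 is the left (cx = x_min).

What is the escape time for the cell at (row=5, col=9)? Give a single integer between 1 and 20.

Answer: 20

Derivation:
z_0 = 0 + 0i, c = -0.3600 + -0.2300i
Iter 1: z = -0.3600 + -0.2300i, |z|^2 = 0.1825
Iter 2: z = -0.2833 + -0.0644i, |z|^2 = 0.0844
Iter 3: z = -0.2839 + -0.1935i, |z|^2 = 0.1180
Iter 4: z = -0.3169 + -0.1201i, |z|^2 = 0.1148
Iter 5: z = -0.2740 + -0.1539i, |z|^2 = 0.0988
Iter 6: z = -0.3086 + -0.1457i, |z|^2 = 0.1164
Iter 7: z = -0.2860 + -0.1401i, |z|^2 = 0.1014
Iter 8: z = -0.2978 + -0.1499i, |z|^2 = 0.1112
Iter 9: z = -0.2938 + -0.1407i, |z|^2 = 0.1061
Iter 10: z = -0.2935 + -0.1473i, |z|^2 = 0.1079
Iter 11: z = -0.2956 + -0.1435i, |z|^2 = 0.1079
Iter 12: z = -0.2932 + -0.1452i, |z|^2 = 0.1071
Iter 13: z = -0.2951 + -0.1449i, |z|^2 = 0.1081
Iter 14: z = -0.2939 + -0.1445i, |z|^2 = 0.1073
Iter 15: z = -0.2945 + -0.1451i, |z|^2 = 0.1078
Iter 16: z = -0.2943 + -0.1446i, |z|^2 = 0.1075
Iter 17: z = -0.2943 + -0.1449i, |z|^2 = 0.1076
Iter 18: z = -0.2944 + -0.1447i, |z|^2 = 0.1076
Iter 19: z = -0.2943 + -0.1448i, |z|^2 = 0.1076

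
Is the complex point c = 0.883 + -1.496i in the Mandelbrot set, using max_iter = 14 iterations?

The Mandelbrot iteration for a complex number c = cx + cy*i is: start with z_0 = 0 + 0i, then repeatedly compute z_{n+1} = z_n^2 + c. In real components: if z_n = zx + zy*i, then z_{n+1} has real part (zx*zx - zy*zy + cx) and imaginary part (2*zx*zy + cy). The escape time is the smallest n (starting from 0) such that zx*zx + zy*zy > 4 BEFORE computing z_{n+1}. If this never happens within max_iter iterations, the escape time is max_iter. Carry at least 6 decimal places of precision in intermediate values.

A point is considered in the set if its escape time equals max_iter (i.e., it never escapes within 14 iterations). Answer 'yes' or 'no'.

z_0 = 0 + 0i, c = 0.8830 + -1.4960i
Iter 1: z = 0.8830 + -1.4960i, |z|^2 = 3.0177
Iter 2: z = -0.5753 + -4.1379i, |z|^2 = 17.4535
Escaped at iteration 2

Answer: no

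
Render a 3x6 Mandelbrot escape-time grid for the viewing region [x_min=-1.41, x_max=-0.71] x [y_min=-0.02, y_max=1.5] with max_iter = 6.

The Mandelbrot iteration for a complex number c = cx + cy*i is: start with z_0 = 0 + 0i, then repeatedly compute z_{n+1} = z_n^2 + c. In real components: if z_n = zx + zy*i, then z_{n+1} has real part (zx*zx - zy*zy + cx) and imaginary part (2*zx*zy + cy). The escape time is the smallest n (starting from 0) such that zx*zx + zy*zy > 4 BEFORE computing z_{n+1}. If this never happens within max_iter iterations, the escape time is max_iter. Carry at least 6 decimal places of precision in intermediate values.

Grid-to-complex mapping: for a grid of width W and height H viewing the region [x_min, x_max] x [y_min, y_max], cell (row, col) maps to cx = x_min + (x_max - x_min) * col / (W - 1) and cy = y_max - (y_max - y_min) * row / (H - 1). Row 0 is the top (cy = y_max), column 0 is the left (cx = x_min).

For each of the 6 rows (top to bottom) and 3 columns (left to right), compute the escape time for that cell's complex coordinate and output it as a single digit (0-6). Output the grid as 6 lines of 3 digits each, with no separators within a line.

Answer: 122
233
334
346
566
666

Derivation:
(row=0, col=0): c = -1.4100 + 1.5000i → escape time 1
(row=0, col=1): c = -1.0600 + 1.5000i → escape time 2
(row=0, col=2): c = -0.7100 + 1.5000i → escape time 2
(row=1, col=0): c = -1.4100 + 1.1960i → escape time 2
(row=1, col=1): c = -1.0600 + 1.1960i → escape time 3
(row=1, col=2): c = -0.7100 + 1.1960i → escape time 3
(row=2, col=0): c = -1.4100 + 0.8920i → escape time 3
(row=2, col=1): c = -1.0600 + 0.8920i → escape time 3
(row=2, col=2): c = -0.7100 + 0.8920i → escape time 4
(row=3, col=0): c = -1.4100 + 0.5880i → escape time 3
(row=3, col=1): c = -1.0600 + 0.5880i → escape time 4
(row=3, col=2): c = -0.7100 + 0.5880i → escape time 6
(row=4, col=0): c = -1.4100 + 0.2840i → escape time 5
(row=4, col=1): c = -1.0600 + 0.2840i → escape time 6
(row=4, col=2): c = -0.7100 + 0.2840i → escape time 6
(row=5, col=0): c = -1.4100 + -0.0200i → escape time 6
(row=5, col=1): c = -1.0600 + -0.0200i → escape time 6
(row=5, col=2): c = -0.7100 + -0.0200i → escape time 6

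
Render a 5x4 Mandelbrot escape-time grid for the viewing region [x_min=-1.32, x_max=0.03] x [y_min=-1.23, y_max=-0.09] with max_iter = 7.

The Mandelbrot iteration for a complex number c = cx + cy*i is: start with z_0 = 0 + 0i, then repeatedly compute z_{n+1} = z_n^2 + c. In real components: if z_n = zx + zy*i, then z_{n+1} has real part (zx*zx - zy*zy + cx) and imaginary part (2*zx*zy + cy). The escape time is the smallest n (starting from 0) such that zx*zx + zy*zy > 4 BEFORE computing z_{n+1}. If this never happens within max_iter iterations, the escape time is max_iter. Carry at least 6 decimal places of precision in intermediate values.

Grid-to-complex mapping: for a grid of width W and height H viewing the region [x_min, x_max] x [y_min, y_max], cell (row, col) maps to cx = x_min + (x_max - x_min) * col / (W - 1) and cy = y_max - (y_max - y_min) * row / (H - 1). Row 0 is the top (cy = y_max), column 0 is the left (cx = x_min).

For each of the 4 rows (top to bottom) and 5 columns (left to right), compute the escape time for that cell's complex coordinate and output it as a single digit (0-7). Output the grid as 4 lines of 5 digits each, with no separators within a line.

(row=0, col=0): c = -1.3200 + -0.0900i → escape time 7
(row=0, col=1): c = -0.9825 + -0.0900i → escape time 7
(row=0, col=2): c = -0.6450 + -0.0900i → escape time 7
(row=0, col=3): c = -0.3075 + -0.0900i → escape time 7
(row=0, col=4): c = 0.0300 + -0.0900i → escape time 7
(row=1, col=0): c = -1.3200 + -0.4700i → escape time 4
(row=1, col=1): c = -0.9825 + -0.4700i → escape time 5
(row=1, col=2): c = -0.6450 + -0.4700i → escape time 7
(row=1, col=3): c = -0.3075 + -0.4700i → escape time 7
(row=1, col=4): c = 0.0300 + -0.4700i → escape time 7
(row=2, col=0): c = -1.3200 + -0.8500i → escape time 3
(row=2, col=1): c = -0.9825 + -0.8500i → escape time 3
(row=2, col=2): c = -0.6450 + -0.8500i → escape time 4
(row=2, col=3): c = -0.3075 + -0.8500i → escape time 7
(row=2, col=4): c = 0.0300 + -0.8500i → escape time 7
(row=3, col=0): c = -1.3200 + -1.2300i → escape time 2
(row=3, col=1): c = -0.9825 + -1.2300i → escape time 3
(row=3, col=2): c = -0.6450 + -1.2300i → escape time 3
(row=3, col=3): c = -0.3075 + -1.2300i → escape time 3
(row=3, col=4): c = 0.0300 + -1.2300i → escape time 3

Answer: 77777
45777
33477
23333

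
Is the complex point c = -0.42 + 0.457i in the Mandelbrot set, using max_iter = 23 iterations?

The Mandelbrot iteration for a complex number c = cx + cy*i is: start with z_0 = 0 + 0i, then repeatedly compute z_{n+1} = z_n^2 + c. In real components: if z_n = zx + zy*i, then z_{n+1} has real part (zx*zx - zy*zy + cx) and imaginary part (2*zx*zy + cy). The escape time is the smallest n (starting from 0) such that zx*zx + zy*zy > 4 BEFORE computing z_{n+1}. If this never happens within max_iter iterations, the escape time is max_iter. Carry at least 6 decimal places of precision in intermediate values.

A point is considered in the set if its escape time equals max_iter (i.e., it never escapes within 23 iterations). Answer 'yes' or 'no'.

z_0 = 0 + 0i, c = -0.4200 + 0.4570i
Iter 1: z = -0.4200 + 0.4570i, |z|^2 = 0.3852
Iter 2: z = -0.4524 + 0.0731i, |z|^2 = 0.2101
Iter 3: z = -0.2206 + 0.3908i, |z|^2 = 0.2014
Iter 4: z = -0.5241 + 0.2845i, |z|^2 = 0.3556
Iter 5: z = -0.2263 + 0.1588i, |z|^2 = 0.0764
Iter 6: z = -0.3940 + 0.3851i, |z|^2 = 0.3036
Iter 7: z = -0.4131 + 0.1535i, |z|^2 = 0.1942
Iter 8: z = -0.2729 + 0.3302i, |z|^2 = 0.1835
Iter 9: z = -0.4545 + 0.2768i, |z|^2 = 0.2832
Iter 10: z = -0.2900 + 0.2054i, |z|^2 = 0.1263
Iter 11: z = -0.3781 + 0.3379i, |z|^2 = 0.2571
Iter 12: z = -0.3912 + 0.2015i, |z|^2 = 0.1937
Iter 13: z = -0.3076 + 0.2993i, |z|^2 = 0.1842
Iter 14: z = -0.4150 + 0.2729i, |z|^2 = 0.2467
Iter 15: z = -0.3222 + 0.2305i, |z|^2 = 0.1570
Iter 16: z = -0.3693 + 0.3084i, |z|^2 = 0.2315
Iter 17: z = -0.3788 + 0.2292i, |z|^2 = 0.1960
Iter 18: z = -0.3291 + 0.2834i, |z|^2 = 0.1886
Iter 19: z = -0.3920 + 0.2705i, |z|^2 = 0.2268
Iter 20: z = -0.3395 + 0.2449i, |z|^2 = 0.1752
Iter 21: z = -0.3647 + 0.2907i, |z|^2 = 0.2175
Iter 22: z = -0.3715 + 0.2449i, |z|^2 = 0.1980
Did not escape in 23 iterations → in set

Answer: yes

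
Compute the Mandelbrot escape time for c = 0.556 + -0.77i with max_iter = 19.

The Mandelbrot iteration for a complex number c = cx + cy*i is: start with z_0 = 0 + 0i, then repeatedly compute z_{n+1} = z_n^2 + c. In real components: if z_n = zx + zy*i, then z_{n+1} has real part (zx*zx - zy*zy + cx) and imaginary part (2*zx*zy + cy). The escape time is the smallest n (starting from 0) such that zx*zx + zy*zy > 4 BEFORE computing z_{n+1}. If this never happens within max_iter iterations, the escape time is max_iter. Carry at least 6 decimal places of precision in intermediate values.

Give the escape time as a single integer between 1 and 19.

z_0 = 0 + 0i, c = 0.5560 + -0.7700i
Iter 1: z = 0.5560 + -0.7700i, |z|^2 = 0.9020
Iter 2: z = 0.2722 + -1.6262i, |z|^2 = 2.7188
Iter 3: z = -2.0145 + -1.6554i, |z|^2 = 6.7989
Escaped at iteration 3

Answer: 3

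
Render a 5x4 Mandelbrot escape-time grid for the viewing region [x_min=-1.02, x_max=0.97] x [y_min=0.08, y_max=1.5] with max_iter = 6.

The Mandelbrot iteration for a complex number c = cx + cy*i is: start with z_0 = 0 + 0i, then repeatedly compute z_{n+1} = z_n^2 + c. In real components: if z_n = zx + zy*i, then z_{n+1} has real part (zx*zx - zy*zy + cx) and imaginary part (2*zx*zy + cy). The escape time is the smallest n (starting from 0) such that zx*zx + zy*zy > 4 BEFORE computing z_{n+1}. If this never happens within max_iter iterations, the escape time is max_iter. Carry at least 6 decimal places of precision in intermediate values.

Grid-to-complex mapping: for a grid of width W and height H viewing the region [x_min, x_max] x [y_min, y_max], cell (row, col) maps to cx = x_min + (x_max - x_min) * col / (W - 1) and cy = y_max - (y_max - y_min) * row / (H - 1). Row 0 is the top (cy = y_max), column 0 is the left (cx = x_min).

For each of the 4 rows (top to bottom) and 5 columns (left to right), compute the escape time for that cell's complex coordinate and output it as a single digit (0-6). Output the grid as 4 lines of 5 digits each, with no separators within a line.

Answer: 22222
34622
56652
66653

Derivation:
(row=0, col=0): c = -1.0200 + 1.5000i → escape time 2
(row=0, col=1): c = -0.5225 + 1.5000i → escape time 2
(row=0, col=2): c = -0.0250 + 1.5000i → escape time 2
(row=0, col=3): c = 0.4725 + 1.5000i → escape time 2
(row=0, col=4): c = 0.9700 + 1.5000i → escape time 2
(row=1, col=0): c = -1.0200 + 1.0267i → escape time 3
(row=1, col=1): c = -0.5225 + 1.0267i → escape time 4
(row=1, col=2): c = -0.0250 + 1.0267i → escape time 6
(row=1, col=3): c = 0.4725 + 1.0267i → escape time 2
(row=1, col=4): c = 0.9700 + 1.0267i → escape time 2
(row=2, col=0): c = -1.0200 + 0.5533i → escape time 5
(row=2, col=1): c = -0.5225 + 0.5533i → escape time 6
(row=2, col=2): c = -0.0250 + 0.5533i → escape time 6
(row=2, col=3): c = 0.4725 + 0.5533i → escape time 5
(row=2, col=4): c = 0.9700 + 0.5533i → escape time 2
(row=3, col=0): c = -1.0200 + 0.0800i → escape time 6
(row=3, col=1): c = -0.5225 + 0.0800i → escape time 6
(row=3, col=2): c = -0.0250 + 0.0800i → escape time 6
(row=3, col=3): c = 0.4725 + 0.0800i → escape time 5
(row=3, col=4): c = 0.9700 + 0.0800i → escape time 3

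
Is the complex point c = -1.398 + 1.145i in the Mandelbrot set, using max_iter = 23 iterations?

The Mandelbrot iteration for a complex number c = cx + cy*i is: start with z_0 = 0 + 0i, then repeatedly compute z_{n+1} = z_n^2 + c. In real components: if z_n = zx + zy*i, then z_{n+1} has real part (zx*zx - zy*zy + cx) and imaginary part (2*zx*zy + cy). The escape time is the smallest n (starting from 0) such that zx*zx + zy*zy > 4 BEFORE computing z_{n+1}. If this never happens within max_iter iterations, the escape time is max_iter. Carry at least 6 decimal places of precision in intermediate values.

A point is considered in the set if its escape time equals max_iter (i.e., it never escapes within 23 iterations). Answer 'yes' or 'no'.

Answer: no

Derivation:
z_0 = 0 + 0i, c = -1.3980 + 1.1450i
Iter 1: z = -1.3980 + 1.1450i, |z|^2 = 3.2654
Iter 2: z = -0.7546 + -2.0564i, |z|^2 = 4.7983
Escaped at iteration 2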